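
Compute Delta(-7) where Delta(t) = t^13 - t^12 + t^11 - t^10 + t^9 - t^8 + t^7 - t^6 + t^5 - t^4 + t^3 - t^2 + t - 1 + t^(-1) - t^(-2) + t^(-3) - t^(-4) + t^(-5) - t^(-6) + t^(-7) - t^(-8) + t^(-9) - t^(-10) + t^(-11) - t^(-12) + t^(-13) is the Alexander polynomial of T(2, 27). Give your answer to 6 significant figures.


Substituting t = -7 into Delta(t) = t^13 - t^12 + t^11 - t^10 + t^9 - t^8 + t^7 - t^6 + t^5 - t^4 + t^3 - t^2 + t - 1 + t^(-1) - t^(-2) + t^(-3) - t^(-4) + t^(-5) - t^(-6) + t^(-7) - t^(-8) + t^(-9) - t^(-10) + t^(-11) - t^(-12) + t^(-13):
Term values: (-96889010407) + (-13841287201) + (-1977326743) + (-282475249) + (-40353607) + (-5764801) + (-823543) + (-117649) + (-16807) + (-2401) + (-343) + (-49) + (-7) + (-1) + (-0.142857) + (-0.0204082) + (-0.00291545) + (-0.000416493) + (-5.9499e-05) + (-8.49986e-06) + (-1.21427e-06) + (-1.73467e-07) + (-2.47809e-08) + (-3.54013e-09) + (-5.05733e-10) + (-7.22476e-11) + (-1.03211e-11)
Sum = -1.130371788e+11
Rounded to 6 significant figures: -1.13037e+11

-1.13037e+11


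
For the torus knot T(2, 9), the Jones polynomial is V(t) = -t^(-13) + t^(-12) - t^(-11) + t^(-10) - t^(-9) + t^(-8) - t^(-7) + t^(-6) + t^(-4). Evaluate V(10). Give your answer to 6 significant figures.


Substituting t = 10 into V(t) = -t^(-13) + t^(-12) - t^(-11) + t^(-10) - t^(-9) + t^(-8) - t^(-7) + t^(-6) + t^(-4):
  (-)t^(-13) = -1e-13
  (+)t^(-12) = 1e-12
  (-)t^(-11) = -1e-11
  (+)t^(-10) = 1e-10
  (-)t^(-9) = -1e-09
  (+)t^(-8) = 1e-08
  (-)t^(-7) = -1e-07
  (+)t^(-6) = 1e-06
  (+)t^(-4) = 0.0001
Sum = (-1e-13) + (1e-12) + (-1e-11) + (1e-10) + (-1e-09) + (1e-08) + (-1e-07) + (1e-06) + (0.0001)
= 0.0001009090909
Rounded to 6 significant figures: 0.000100909

0.000100909


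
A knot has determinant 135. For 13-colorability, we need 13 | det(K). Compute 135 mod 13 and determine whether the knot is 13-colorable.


Step 1: A knot is p-colorable if and only if p divides its determinant.
Step 2: Compute 135 mod 13.
135 = 10 * 13 + 5
Step 3: 135 mod 13 = 5
Step 4: The knot is 13-colorable: no

5


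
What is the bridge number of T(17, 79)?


The bridge number of T(p,q) is min(p,q).
min(17, 79) = 17

17


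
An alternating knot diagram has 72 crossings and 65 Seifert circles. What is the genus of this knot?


For alternating knots, g = (c - s + 1)/2.
= (72 - 65 + 1)/2
= 8/2 = 4

4


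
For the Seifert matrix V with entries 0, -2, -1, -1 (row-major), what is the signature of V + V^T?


Step 1: V + V^T = [[0, -3], [-3, -2]]
Step 2: trace = -2, det = -9
Step 3: Discriminant = (-2)^2 - 4*(-9) = 40
Step 4: Eigenvalues: 2.16228, -4.16228
Step 5: Signature = (# positive eigenvalues) - (# negative eigenvalues) = 0

0


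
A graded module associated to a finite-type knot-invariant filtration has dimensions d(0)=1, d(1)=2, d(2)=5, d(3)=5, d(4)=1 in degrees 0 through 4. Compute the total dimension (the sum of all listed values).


Total dimension = d(0) + d(1) + ... + d(4)
= 1 + 2 + 5 + 5 + 1
= 14

14


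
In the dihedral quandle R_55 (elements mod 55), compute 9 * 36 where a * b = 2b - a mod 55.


9 * 36 = 2*36 - 9 mod 55
= 72 - 9 mod 55
= 63 mod 55 = 8

8


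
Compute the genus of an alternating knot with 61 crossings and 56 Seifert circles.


For alternating knots, g = (c - s + 1)/2.
= (61 - 56 + 1)/2
= 6/2 = 3

3


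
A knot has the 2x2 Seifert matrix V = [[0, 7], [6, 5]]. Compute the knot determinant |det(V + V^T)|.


Step 1: Form V + V^T where V = [[0, 7], [6, 5]]
  V^T = [[0, 6], [7, 5]]
  V + V^T = [[0, 13], [13, 10]]
Step 2: det(V + V^T) = 0*10 - 13*13
  = 0 - 169 = -169
Step 3: Knot determinant = |det(V + V^T)| = |-169| = 169

169


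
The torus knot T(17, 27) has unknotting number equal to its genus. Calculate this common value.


For a torus knot T(p,q), both the unknotting number and genus equal (p-1)(q-1)/2.
= (17-1)(27-1)/2
= 16*26/2
= 416/2 = 208

208


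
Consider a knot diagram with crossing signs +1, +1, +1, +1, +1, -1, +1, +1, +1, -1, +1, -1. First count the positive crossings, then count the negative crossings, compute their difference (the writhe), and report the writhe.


Step 1: Count positive crossings (+1).
Positive crossings: 9
Step 2: Count negative crossings (-1).
Negative crossings: 3
Step 3: Writhe = (positive) - (negative)
w = 9 - 3 = 6
Step 4: |w| = 6, and w is positive

6


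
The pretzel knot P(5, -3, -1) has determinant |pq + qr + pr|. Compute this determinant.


Step 1: Compute pq + qr + pr.
pq = 5*(-3) = -15
qr = (-3)*(-1) = 3
pr = 5*(-1) = -5
pq + qr + pr = -15 + 3 + (-5) = -17
Step 2: Take absolute value.
det(P(5,-3,-1)) = |-17| = 17

17


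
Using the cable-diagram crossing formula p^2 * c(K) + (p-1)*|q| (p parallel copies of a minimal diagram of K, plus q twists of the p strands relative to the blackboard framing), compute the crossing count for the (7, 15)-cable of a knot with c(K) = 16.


Step 1: Each of the c(K) crossings of the companion diagram becomes p*p = p^2 crossings among the p parallel strands, and each of the |q| twists s_1 s_2 ... s_(p-1) adds (p-1) crossings.
  Crossings = p^2 * c(K) + (p-1)*|q|
Step 2: = 7^2 * 16 + (7-1)*15
Step 3: = 49*16 + 6*15
Step 4: = 784 + 90 = 874

874


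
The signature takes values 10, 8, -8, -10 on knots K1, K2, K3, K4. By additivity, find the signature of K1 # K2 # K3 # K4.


The signature is additive under connected sum.
signature(K1 # K2 # K3 # K4) = (10) + (8) + (-8) + (-10)
= 0

0


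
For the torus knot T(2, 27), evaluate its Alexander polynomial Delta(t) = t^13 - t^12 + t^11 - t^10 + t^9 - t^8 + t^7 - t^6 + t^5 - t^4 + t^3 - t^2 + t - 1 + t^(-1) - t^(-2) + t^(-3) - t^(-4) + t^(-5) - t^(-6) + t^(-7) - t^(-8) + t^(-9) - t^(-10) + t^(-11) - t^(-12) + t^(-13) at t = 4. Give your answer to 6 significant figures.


Substituting t = 4 into Delta(t) = t^13 - t^12 + t^11 - t^10 + t^9 - t^8 + t^7 - t^6 + t^5 - t^4 + t^3 - t^2 + t - 1 + t^(-1) - t^(-2) + t^(-3) - t^(-4) + t^(-5) - t^(-6) + t^(-7) - t^(-8) + t^(-9) - t^(-10) + t^(-11) - t^(-12) + t^(-13):
Term values: (67108864) + (-16777216) + (4194304) + (-1048576) + (262144) + (-65536) + (16384) + (-4096) + (1024) + (-256) + (64) + (-16) + (4) + (-1) + (0.25) + (-0.0625) + (0.015625) + (-0.00390625) + (0.000976562) + (-0.000244141) + (6.10352e-05) + (-1.52588e-05) + (3.8147e-06) + (-9.53674e-07) + (2.38419e-07) + (-5.96046e-08) + (1.49012e-08)
Sum = 53687091.2
Rounded to 6 significant figures: 5.36871e+07

5.36871e+07


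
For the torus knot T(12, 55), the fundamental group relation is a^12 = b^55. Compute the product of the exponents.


The relation is a^12 = b^55.
Product of exponents = 12 * 55
= 660

660


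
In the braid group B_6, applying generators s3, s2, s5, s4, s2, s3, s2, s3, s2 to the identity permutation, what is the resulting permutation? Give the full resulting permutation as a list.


Starting with identity [1, 2, 3, 4, 5, 6].
Apply generators in sequence:
  After s3: [1, 2, 4, 3, 5, 6]
  After s2: [1, 4, 2, 3, 5, 6]
  After s5: [1, 4, 2, 3, 6, 5]
  After s4: [1, 4, 2, 6, 3, 5]
  After s2: [1, 2, 4, 6, 3, 5]
  After s3: [1, 2, 6, 4, 3, 5]
  After s2: [1, 6, 2, 4, 3, 5]
  After s3: [1, 6, 4, 2, 3, 5]
  After s2: [1, 4, 6, 2, 3, 5]
Final permutation: [1, 4, 6, 2, 3, 5]

[1, 4, 6, 2, 3, 5]


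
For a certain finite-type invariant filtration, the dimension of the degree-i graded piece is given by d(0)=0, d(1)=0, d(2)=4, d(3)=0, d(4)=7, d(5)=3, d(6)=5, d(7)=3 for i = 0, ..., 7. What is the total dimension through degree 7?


Total dimension = d(0) + d(1) + ... + d(7)
= 0 + 0 + 4 + 0 + 7 + 3 + 5 + 3
= 22

22


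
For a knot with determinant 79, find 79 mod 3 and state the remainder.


Step 1: A knot is p-colorable if and only if p divides its determinant.
Step 2: Compute 79 mod 3.
79 = 26 * 3 + 1
Step 3: 79 mod 3 = 1
Step 4: The knot is 3-colorable: no

1


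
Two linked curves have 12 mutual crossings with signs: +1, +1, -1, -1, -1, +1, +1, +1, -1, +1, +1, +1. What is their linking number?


Step 1: Count positive crossings: 8
Step 2: Count negative crossings: 4
Step 3: Sum of signs = 8 - 4 = 4
Step 4: Linking number = sum/2 = 4/2 = 2

2


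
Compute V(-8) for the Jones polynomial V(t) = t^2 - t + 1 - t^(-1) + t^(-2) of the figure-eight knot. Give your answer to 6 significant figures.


Substituting t = -8 into V(t) = t^2 - t + 1 - t^(-1) + t^(-2):
  (+)t^(2) = 64
  (-)t^(1) = 8
  (+)t^(0) = 1
  (-)t^(-1) = 0.125
  (+)t^(-2) = 0.015625
Sum = (64) + (8) + (1) + (0.125) + (0.015625)
= 73.140625
Rounded to 6 significant figures: 73.1406

73.1406


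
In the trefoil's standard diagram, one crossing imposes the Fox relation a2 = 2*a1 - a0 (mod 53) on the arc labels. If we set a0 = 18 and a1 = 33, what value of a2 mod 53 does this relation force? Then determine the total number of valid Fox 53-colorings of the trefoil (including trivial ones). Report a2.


Step 1: Apply the given crossing relation 2*a1 - a0 - a2 = 0 (mod 53).
  a2 = 2*a1 - a0 mod 53
  a2 = 2*33 - 18 mod 53
  a2 = 66 - 18 mod 53
  a2 = 48 mod 53 = 48
Step 2: The trefoil has determinant 3.
  Number of Fox p-colorings (p prime) is p^2 if p = 3, else p.
  Since 53 does not divide 3, only trivial (constant) colorings exist.
  (So the trial a0 = 18, a1 = 33 with a0 != a1 does NOT extend to a valid coloring of the whole trefoil: the other two crossing relations require 3*(a1 - a0) = 0 (mod 53), which fails.)
  Total colorings = 53
Step 3: a2 = 48, total Fox 53-colorings = 53

48


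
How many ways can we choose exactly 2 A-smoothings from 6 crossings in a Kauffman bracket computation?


We choose which 2 of 6 crossings get A-smoothings.
C(6, 2) = 6! / (2! * 4!)
= 15

15


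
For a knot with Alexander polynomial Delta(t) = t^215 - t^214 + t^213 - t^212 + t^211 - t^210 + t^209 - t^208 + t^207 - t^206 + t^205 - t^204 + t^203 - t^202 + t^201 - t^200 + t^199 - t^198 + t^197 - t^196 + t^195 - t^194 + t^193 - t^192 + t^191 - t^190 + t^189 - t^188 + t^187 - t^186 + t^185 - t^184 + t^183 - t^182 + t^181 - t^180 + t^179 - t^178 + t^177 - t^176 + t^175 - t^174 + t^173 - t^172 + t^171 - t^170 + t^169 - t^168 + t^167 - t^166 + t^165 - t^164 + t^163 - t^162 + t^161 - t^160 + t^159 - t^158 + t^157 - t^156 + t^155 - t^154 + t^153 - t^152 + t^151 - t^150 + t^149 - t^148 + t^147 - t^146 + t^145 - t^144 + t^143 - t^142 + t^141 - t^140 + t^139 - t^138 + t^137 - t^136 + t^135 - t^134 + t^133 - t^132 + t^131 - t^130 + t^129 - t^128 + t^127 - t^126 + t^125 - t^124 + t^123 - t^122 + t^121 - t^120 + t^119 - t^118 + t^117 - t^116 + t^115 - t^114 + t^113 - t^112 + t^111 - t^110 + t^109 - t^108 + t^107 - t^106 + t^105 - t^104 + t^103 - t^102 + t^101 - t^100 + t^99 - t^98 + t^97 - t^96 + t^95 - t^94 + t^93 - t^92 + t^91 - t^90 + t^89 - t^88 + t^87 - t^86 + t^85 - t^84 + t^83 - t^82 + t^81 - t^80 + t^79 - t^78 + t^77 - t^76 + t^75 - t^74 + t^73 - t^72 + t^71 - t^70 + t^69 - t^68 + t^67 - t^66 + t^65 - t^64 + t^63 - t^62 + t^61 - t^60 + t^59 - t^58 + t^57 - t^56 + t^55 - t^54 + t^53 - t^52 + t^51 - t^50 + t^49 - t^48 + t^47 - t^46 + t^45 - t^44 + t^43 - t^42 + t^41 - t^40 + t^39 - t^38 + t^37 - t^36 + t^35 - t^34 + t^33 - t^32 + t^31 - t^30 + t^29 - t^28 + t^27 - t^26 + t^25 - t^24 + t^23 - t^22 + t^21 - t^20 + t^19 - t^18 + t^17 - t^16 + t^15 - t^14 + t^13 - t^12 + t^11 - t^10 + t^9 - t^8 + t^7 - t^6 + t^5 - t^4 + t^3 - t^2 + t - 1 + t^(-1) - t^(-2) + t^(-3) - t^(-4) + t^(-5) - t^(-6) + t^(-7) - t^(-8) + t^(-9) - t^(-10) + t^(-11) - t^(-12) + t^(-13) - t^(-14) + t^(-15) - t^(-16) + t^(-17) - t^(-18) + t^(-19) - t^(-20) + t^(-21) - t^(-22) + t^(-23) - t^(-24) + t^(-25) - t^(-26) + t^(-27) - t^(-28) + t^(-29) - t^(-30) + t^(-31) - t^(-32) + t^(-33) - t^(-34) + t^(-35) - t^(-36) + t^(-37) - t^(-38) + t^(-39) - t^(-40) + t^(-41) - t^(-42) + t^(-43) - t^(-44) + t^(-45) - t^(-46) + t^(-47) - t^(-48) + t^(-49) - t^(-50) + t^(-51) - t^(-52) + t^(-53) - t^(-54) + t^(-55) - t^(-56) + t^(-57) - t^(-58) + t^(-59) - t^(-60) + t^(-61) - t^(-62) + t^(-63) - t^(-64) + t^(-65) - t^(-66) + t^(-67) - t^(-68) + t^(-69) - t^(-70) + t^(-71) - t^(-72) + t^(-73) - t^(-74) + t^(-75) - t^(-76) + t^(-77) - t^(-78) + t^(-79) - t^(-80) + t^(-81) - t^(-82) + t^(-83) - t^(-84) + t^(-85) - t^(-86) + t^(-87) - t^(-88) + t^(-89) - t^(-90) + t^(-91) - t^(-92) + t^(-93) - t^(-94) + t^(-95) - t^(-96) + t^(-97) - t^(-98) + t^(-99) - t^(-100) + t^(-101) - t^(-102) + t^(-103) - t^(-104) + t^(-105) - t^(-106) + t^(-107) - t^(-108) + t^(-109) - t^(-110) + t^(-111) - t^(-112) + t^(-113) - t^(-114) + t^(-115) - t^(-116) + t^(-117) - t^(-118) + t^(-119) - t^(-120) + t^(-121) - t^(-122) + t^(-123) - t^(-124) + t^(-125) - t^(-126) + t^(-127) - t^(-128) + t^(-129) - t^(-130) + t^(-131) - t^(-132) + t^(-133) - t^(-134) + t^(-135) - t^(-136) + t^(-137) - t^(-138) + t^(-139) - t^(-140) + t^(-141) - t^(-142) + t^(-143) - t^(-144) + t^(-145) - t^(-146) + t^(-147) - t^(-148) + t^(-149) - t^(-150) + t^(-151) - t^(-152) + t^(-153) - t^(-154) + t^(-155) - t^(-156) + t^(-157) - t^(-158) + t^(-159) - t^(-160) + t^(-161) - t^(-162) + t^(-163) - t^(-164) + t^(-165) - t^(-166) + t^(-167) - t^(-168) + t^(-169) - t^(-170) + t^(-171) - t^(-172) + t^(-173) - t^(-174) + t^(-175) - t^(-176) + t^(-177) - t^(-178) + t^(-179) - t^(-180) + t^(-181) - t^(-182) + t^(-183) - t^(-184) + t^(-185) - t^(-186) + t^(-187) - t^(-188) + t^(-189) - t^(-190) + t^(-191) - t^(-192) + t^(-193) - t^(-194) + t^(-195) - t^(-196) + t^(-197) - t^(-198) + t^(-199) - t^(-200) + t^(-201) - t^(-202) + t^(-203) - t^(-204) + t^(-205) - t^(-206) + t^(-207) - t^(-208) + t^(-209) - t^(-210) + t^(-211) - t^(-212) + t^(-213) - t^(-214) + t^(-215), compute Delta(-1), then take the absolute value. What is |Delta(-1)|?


Step 1: The polynomial has 431 terms with alternating signs, exponents from 215 down to -215.
Step 2: Substitute t = -1. The i-th term has coefficient (-1)^i and exponent (m-i),
  so its value is (-1)^i * (-1)^(m-i) = (-1)^m = -1 for every i.
Step 3: All 431 terms equal -1, so Delta(-1) = 431 * (-1) = -431
Step 4: |Delta(-1)| = 431

431


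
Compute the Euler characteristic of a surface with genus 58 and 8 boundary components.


chi = 2 - 2g - b
= 2 - 2*58 - 8
= 2 - 116 - 8 = -122

-122


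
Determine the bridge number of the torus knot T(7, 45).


The bridge number of T(p,q) is min(p,q).
min(7, 45) = 7

7


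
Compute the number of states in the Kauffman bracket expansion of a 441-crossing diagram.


Each crossing contributes 2 choices (A-smoothing or B-smoothing).
Total states = 2^441 = 5678427533559428832416592249125035424637823130369672345949142181098744438385921275985867583701277855943457200048954515105739075223552

5678427533559428832416592249125035424637823130369672345949142181098744438385921275985867583701277855943457200048954515105739075223552


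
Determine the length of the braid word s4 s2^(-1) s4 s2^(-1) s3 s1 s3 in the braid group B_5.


The word length counts the number of generators (including inverses).
Listing each generator: s4, s2^(-1), s4, s2^(-1), s3, s1, s3
There are 7 generators in this braid word.

7


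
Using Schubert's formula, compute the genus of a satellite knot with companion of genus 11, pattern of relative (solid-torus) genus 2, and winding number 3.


Schubert: g(satellite) = g_rel(pattern) + |winding| * g(companion),
where g_rel(pattern) is the genus of the pattern relative to the solid torus.
= 2 + 3 * 11
= 2 + 33 = 35

35


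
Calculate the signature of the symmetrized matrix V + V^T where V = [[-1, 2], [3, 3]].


Step 1: V + V^T = [[-2, 5], [5, 6]]
Step 2: trace = 4, det = -37
Step 3: Discriminant = 4^2 - 4*(-37) = 164
Step 4: Eigenvalues: 8.40312, -4.40312
Step 5: Signature = (# positive eigenvalues) - (# negative eigenvalues) = 0

0


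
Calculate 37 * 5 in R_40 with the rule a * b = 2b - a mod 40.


37 * 5 = 2*5 - 37 mod 40
= 10 - 37 mod 40
= -27 mod 40 = 13

13


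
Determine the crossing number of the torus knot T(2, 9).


For a torus knot T(p, q) with gcd(p,q)=1,
the crossing number is min(p*(q-1), q*(p-1)).
p*(q-1) = 2*8 = 16
q*(p-1) = 9*1 = 9
min(16, 9) = 9

9


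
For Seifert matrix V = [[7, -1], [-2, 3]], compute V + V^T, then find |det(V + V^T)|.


Step 1: Form V + V^T where V = [[7, -1], [-2, 3]]
  V^T = [[7, -2], [-1, 3]]
  V + V^T = [[14, -3], [-3, 6]]
Step 2: det(V + V^T) = 14*6 - (-3)*(-3)
  = 84 - 9 = 75
Step 3: Knot determinant = |det(V + V^T)| = |75| = 75

75


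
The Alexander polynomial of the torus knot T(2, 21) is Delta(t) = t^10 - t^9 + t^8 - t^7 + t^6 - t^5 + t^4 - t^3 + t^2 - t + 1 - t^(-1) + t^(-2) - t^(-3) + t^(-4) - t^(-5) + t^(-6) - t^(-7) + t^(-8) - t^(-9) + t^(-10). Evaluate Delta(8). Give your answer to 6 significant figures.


Substituting t = 8 into Delta(t) = t^10 - t^9 + t^8 - t^7 + t^6 - t^5 + t^4 - t^3 + t^2 - t + 1 - t^(-1) + t^(-2) - t^(-3) + t^(-4) - t^(-5) + t^(-6) - t^(-7) + t^(-8) - t^(-9) + t^(-10):
Term values: (1073741824) + (-134217728) + (16777216) + (-2097152) + (262144) + (-32768) + (4096) + (-512) + (64) + (-8) + (1) + (-0.125) + (0.015625) + (-0.00195312) + (0.000244141) + (-3.05176e-05) + (3.8147e-06) + (-4.76837e-07) + (5.96046e-08) + (-7.45058e-09) + (9.31323e-10)
Sum = 954437176.9
Rounded to 6 significant figures: 9.54437e+08

9.54437e+08


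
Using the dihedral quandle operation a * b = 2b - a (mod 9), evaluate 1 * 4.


1 * 4 = 2*4 - 1 mod 9
= 8 - 1 mod 9
= 7 mod 9 = 7

7


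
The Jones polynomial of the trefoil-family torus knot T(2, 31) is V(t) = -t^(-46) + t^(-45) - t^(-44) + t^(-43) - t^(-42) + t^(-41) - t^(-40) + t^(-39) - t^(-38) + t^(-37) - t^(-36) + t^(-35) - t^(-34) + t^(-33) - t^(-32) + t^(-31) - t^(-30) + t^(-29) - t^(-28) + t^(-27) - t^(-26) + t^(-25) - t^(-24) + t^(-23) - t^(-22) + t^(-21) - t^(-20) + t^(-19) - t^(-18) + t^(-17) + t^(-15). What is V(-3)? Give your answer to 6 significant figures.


Substituting t = -3 into V(t) = -t^(-46) + t^(-45) - t^(-44) + t^(-43) - t^(-42) + t^(-41) - t^(-40) + t^(-39) - t^(-38) + t^(-37) - t^(-36) + t^(-35) - t^(-34) + t^(-33) - t^(-32) + t^(-31) - t^(-30) + t^(-29) - t^(-28) + t^(-27) - t^(-26) + t^(-25) - t^(-24) + t^(-23) - t^(-22) + t^(-21) - t^(-20) + t^(-19) - t^(-18) + t^(-17) + t^(-15):
  (-)t^(-46) = -1.12829e-22
  (+)t^(-45) = -3.38488e-22
  (-)t^(-44) = -1.01546e-21
  (+)t^(-43) = -3.04639e-21
  (-)t^(-42) = -9.13918e-21
  (+)t^(-41) = -2.74175e-20
  (-)t^(-40) = -8.22526e-20
  (+)t^(-39) = -2.46758e-19
  (-)t^(-38) = -7.40274e-19
  (+)t^(-37) = -2.22082e-18
  (-)t^(-36) = -6.66246e-18
  (+)t^(-35) = -1.99874e-17
  (-)t^(-34) = -5.99622e-17
  (+)t^(-33) = -1.79887e-16
  (-)t^(-32) = -5.3966e-16
  (+)t^(-31) = -1.61898e-15
  (-)t^(-30) = -4.85694e-15
  (+)t^(-29) = -1.45708e-14
  (-)t^(-28) = -4.37124e-14
  (+)t^(-27) = -1.31137e-13
  (-)t^(-26) = -3.93412e-13
  (+)t^(-25) = -1.18024e-12
  (-)t^(-24) = -3.54071e-12
  (+)t^(-23) = -1.06221e-11
  (-)t^(-22) = -3.18664e-11
  (+)t^(-21) = -9.55991e-11
  (-)t^(-20) = -2.86797e-10
  (+)t^(-19) = -8.60392e-10
  (-)t^(-18) = -2.58117e-09
  (+)t^(-17) = -7.74352e-09
  (+)t^(-15) = -6.96917e-08
Sum = (-1.12829e-22) + (-3.38488e-22) + (-1.01546e-21) + (-3.04639e-21) + (-9.13918e-21) + (-2.74175e-20) + (-8.22526e-20) + (-2.46758e-19) + (-7.40274e-19) + (-2.22082e-18) + (-6.66246e-18) + (-1.99874e-17) + (-5.99622e-17) + (-1.79887e-16) + (-5.3966e-16) + (-1.61898e-15) + (-4.85694e-15) + (-1.45708e-14) + (-4.37124e-14) + (-1.31137e-13) + (-3.93412e-13) + (-1.18024e-12) + (-3.54071e-12) + (-1.06221e-11) + (-3.18664e-11) + (-9.55991e-11) + (-2.86797e-10) + (-8.60392e-10) + (-2.58117e-09) + (-7.74352e-09) + (-6.96917e-08)
= -8.130700594e-08
Rounded to 6 significant figures: -8.1307e-08

-8.1307e-08


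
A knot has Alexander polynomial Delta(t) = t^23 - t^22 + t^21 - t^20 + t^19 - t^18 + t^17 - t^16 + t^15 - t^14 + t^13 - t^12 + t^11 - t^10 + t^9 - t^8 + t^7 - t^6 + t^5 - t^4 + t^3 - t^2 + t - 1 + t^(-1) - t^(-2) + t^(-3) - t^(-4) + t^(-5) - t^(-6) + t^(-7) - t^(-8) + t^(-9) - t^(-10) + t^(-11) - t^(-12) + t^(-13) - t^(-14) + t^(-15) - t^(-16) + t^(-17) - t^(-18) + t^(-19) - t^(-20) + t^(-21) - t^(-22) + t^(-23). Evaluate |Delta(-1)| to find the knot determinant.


Step 1: The polynomial has 47 terms with alternating signs, exponents from 23 down to -23.
Step 2: Substitute t = -1. The i-th term has coefficient (-1)^i and exponent (m-i),
  so its value is (-1)^i * (-1)^(m-i) = (-1)^m = -1 for every i.
Step 3: All 47 terms equal -1, so Delta(-1) = 47 * (-1) = -47
Step 4: |Delta(-1)| = 47

47


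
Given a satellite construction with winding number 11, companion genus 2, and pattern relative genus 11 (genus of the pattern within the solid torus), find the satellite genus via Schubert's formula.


Schubert: g(satellite) = g_rel(pattern) + |winding| * g(companion),
where g_rel(pattern) is the genus of the pattern relative to the solid torus.
= 11 + 11 * 2
= 11 + 22 = 33

33


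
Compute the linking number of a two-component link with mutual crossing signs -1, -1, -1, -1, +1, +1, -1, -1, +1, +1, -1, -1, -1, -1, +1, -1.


Step 1: Count positive crossings: 5
Step 2: Count negative crossings: 11
Step 3: Sum of signs = 5 - 11 = -6
Step 4: Linking number = sum/2 = -6/2 = -3

-3


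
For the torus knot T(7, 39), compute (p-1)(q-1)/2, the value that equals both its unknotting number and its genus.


For a torus knot T(p,q), both the unknotting number and genus equal (p-1)(q-1)/2.
= (7-1)(39-1)/2
= 6*38/2
= 228/2 = 114

114


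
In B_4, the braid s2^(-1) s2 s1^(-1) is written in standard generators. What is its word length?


The word length counts the number of generators (including inverses).
Listing each generator: s2^(-1), s2, s1^(-1)
There are 3 generators in this braid word.

3


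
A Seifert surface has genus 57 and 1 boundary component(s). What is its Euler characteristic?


chi = 2 - 2g - b
= 2 - 2*57 - 1
= 2 - 114 - 1 = -113

-113


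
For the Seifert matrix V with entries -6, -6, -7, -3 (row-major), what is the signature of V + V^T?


Step 1: V + V^T = [[-12, -13], [-13, -6]]
Step 2: trace = -18, det = -97
Step 3: Discriminant = (-18)^2 - 4*(-97) = 712
Step 4: Eigenvalues: 4.34166, -22.3417
Step 5: Signature = (# positive eigenvalues) - (# negative eigenvalues) = 0

0


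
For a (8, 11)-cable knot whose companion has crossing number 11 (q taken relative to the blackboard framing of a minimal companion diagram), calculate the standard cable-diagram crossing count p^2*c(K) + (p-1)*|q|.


Step 1: Each of the c(K) crossings of the companion diagram becomes p*p = p^2 crossings among the p parallel strands, and each of the |q| twists s_1 s_2 ... s_(p-1) adds (p-1) crossings.
  Crossings = p^2 * c(K) + (p-1)*|q|
Step 2: = 8^2 * 11 + (8-1)*11
Step 3: = 64*11 + 7*11
Step 4: = 704 + 77 = 781

781


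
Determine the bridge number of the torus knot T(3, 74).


The bridge number of T(p,q) is min(p,q).
min(3, 74) = 3

3


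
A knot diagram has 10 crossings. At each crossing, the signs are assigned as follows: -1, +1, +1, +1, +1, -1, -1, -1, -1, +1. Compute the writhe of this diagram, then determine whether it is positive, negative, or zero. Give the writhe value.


Step 1: Count positive crossings (+1).
Positive crossings: 5
Step 2: Count negative crossings (-1).
Negative crossings: 5
Step 3: Writhe = (positive) - (negative)
w = 5 - 5 = 0
Step 4: |w| = 0, and w is zero

0


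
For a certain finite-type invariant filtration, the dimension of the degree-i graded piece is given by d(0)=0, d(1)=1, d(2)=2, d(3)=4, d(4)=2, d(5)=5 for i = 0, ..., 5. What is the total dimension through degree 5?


Total dimension = d(0) + d(1) + ... + d(5)
= 0 + 1 + 2 + 4 + 2 + 5
= 14

14


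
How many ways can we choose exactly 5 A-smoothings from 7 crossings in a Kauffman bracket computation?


We choose which 5 of 7 crossings get A-smoothings.
C(7, 5) = 7! / (5! * 2!)
= 21

21


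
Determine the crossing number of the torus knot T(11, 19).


For a torus knot T(p, q) with gcd(p,q)=1,
the crossing number is min(p*(q-1), q*(p-1)).
p*(q-1) = 11*18 = 198
q*(p-1) = 19*10 = 190
min(198, 190) = 190

190


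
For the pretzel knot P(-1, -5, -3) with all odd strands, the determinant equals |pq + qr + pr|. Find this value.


Step 1: Compute pq + qr + pr.
pq = (-1)*(-5) = 5
qr = (-5)*(-3) = 15
pr = (-1)*(-3) = 3
pq + qr + pr = 5 + 15 + 3 = 23
Step 2: Take absolute value.
det(P(-1,-5,-3)) = |23| = 23

23


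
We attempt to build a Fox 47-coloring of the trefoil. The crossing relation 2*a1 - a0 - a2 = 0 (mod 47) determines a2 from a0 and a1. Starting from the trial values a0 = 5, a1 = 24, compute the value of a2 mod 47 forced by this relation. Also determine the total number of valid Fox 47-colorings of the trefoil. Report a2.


Step 1: Apply the given crossing relation 2*a1 - a0 - a2 = 0 (mod 47).
  a2 = 2*a1 - a0 mod 47
  a2 = 2*24 - 5 mod 47
  a2 = 48 - 5 mod 47
  a2 = 43 mod 47 = 43
Step 2: The trefoil has determinant 3.
  Number of Fox p-colorings (p prime) is p^2 if p = 3, else p.
  Since 47 does not divide 3, only trivial (constant) colorings exist.
  (So the trial a0 = 5, a1 = 24 with a0 != a1 does NOT extend to a valid coloring of the whole trefoil: the other two crossing relations require 3*(a1 - a0) = 0 (mod 47), which fails.)
  Total colorings = 47
Step 3: a2 = 43, total Fox 47-colorings = 47

43


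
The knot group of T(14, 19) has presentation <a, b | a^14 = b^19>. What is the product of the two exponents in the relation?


The relation is a^14 = b^19.
Product of exponents = 14 * 19
= 266

266


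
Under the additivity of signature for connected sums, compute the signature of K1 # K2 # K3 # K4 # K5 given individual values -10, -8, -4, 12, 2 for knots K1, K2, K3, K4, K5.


The signature is additive under connected sum.
signature(K1 # K2 # K3 # K4 # K5) = (-10) + (-8) + (-4) + (12) + (2)
= -8

-8


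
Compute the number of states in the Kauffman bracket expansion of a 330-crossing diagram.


Each crossing contributes 2 choices (A-smoothing or B-smoothing).
Total states = 2^330 = 2187250724783011924372502227117621365353169430893212436425770606409952999199375923223513177023053824

2187250724783011924372502227117621365353169430893212436425770606409952999199375923223513177023053824


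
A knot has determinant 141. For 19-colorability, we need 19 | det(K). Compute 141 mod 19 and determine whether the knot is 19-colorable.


Step 1: A knot is p-colorable if and only if p divides its determinant.
Step 2: Compute 141 mod 19.
141 = 7 * 19 + 8
Step 3: 141 mod 19 = 8
Step 4: The knot is 19-colorable: no

8


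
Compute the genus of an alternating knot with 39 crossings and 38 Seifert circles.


For alternating knots, g = (c - s + 1)/2.
= (39 - 38 + 1)/2
= 2/2 = 1

1


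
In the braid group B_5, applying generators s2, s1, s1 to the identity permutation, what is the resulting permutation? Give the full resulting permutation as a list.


Starting with identity [1, 2, 3, 4, 5].
Apply generators in sequence:
  After s2: [1, 3, 2, 4, 5]
  After s1: [3, 1, 2, 4, 5]
  After s1: [1, 3, 2, 4, 5]
Final permutation: [1, 3, 2, 4, 5]

[1, 3, 2, 4, 5]


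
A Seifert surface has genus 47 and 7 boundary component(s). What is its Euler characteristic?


chi = 2 - 2g - b
= 2 - 2*47 - 7
= 2 - 94 - 7 = -99

-99


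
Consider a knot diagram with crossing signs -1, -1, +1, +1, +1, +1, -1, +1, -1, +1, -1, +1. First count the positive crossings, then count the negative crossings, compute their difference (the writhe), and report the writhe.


Step 1: Count positive crossings (+1).
Positive crossings: 7
Step 2: Count negative crossings (-1).
Negative crossings: 5
Step 3: Writhe = (positive) - (negative)
w = 7 - 5 = 2
Step 4: |w| = 2, and w is positive

2


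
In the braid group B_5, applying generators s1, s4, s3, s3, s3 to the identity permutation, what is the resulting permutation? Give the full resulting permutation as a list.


Starting with identity [1, 2, 3, 4, 5].
Apply generators in sequence:
  After s1: [2, 1, 3, 4, 5]
  After s4: [2, 1, 3, 5, 4]
  After s3: [2, 1, 5, 3, 4]
  After s3: [2, 1, 3, 5, 4]
  After s3: [2, 1, 5, 3, 4]
Final permutation: [2, 1, 5, 3, 4]

[2, 1, 5, 3, 4]


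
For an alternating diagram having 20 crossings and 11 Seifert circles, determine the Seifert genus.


For alternating knots, g = (c - s + 1)/2.
= (20 - 11 + 1)/2
= 10/2 = 5

5


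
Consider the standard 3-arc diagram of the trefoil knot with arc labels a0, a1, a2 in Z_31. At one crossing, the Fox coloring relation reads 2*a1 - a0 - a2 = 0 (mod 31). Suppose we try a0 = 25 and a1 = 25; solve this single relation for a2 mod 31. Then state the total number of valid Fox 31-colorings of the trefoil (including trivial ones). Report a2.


Step 1: Apply the given crossing relation 2*a1 - a0 - a2 = 0 (mod 31).
  a2 = 2*a1 - a0 mod 31
  a2 = 2*25 - 25 mod 31
  a2 = 50 - 25 mod 31
  a2 = 25 mod 31 = 25
Step 2: The trefoil has determinant 3.
  Number of Fox p-colorings (p prime) is p^2 if p = 3, else p.
  Since 31 does not divide 3, only trivial (constant) colorings exist.
  (Here a0 = a1 = a2 = 25, the constant coloring, which is valid.)
  Total colorings = 31
Step 3: a2 = 25, total Fox 31-colorings = 31

25


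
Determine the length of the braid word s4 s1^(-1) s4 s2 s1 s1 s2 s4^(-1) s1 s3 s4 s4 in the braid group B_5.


The word length counts the number of generators (including inverses).
Listing each generator: s4, s1^(-1), s4, s2, s1, s1, s2, s4^(-1), s1, s3, s4, s4
There are 12 generators in this braid word.

12


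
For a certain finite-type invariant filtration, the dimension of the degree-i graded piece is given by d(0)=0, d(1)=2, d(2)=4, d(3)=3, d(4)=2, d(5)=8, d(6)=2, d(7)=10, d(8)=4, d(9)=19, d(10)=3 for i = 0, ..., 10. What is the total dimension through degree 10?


Total dimension = d(0) + d(1) + ... + d(10)
= 0 + 2 + 4 + 3 + 2 + 8 + 2 + 10 + 4 + 19 + 3
= 57

57


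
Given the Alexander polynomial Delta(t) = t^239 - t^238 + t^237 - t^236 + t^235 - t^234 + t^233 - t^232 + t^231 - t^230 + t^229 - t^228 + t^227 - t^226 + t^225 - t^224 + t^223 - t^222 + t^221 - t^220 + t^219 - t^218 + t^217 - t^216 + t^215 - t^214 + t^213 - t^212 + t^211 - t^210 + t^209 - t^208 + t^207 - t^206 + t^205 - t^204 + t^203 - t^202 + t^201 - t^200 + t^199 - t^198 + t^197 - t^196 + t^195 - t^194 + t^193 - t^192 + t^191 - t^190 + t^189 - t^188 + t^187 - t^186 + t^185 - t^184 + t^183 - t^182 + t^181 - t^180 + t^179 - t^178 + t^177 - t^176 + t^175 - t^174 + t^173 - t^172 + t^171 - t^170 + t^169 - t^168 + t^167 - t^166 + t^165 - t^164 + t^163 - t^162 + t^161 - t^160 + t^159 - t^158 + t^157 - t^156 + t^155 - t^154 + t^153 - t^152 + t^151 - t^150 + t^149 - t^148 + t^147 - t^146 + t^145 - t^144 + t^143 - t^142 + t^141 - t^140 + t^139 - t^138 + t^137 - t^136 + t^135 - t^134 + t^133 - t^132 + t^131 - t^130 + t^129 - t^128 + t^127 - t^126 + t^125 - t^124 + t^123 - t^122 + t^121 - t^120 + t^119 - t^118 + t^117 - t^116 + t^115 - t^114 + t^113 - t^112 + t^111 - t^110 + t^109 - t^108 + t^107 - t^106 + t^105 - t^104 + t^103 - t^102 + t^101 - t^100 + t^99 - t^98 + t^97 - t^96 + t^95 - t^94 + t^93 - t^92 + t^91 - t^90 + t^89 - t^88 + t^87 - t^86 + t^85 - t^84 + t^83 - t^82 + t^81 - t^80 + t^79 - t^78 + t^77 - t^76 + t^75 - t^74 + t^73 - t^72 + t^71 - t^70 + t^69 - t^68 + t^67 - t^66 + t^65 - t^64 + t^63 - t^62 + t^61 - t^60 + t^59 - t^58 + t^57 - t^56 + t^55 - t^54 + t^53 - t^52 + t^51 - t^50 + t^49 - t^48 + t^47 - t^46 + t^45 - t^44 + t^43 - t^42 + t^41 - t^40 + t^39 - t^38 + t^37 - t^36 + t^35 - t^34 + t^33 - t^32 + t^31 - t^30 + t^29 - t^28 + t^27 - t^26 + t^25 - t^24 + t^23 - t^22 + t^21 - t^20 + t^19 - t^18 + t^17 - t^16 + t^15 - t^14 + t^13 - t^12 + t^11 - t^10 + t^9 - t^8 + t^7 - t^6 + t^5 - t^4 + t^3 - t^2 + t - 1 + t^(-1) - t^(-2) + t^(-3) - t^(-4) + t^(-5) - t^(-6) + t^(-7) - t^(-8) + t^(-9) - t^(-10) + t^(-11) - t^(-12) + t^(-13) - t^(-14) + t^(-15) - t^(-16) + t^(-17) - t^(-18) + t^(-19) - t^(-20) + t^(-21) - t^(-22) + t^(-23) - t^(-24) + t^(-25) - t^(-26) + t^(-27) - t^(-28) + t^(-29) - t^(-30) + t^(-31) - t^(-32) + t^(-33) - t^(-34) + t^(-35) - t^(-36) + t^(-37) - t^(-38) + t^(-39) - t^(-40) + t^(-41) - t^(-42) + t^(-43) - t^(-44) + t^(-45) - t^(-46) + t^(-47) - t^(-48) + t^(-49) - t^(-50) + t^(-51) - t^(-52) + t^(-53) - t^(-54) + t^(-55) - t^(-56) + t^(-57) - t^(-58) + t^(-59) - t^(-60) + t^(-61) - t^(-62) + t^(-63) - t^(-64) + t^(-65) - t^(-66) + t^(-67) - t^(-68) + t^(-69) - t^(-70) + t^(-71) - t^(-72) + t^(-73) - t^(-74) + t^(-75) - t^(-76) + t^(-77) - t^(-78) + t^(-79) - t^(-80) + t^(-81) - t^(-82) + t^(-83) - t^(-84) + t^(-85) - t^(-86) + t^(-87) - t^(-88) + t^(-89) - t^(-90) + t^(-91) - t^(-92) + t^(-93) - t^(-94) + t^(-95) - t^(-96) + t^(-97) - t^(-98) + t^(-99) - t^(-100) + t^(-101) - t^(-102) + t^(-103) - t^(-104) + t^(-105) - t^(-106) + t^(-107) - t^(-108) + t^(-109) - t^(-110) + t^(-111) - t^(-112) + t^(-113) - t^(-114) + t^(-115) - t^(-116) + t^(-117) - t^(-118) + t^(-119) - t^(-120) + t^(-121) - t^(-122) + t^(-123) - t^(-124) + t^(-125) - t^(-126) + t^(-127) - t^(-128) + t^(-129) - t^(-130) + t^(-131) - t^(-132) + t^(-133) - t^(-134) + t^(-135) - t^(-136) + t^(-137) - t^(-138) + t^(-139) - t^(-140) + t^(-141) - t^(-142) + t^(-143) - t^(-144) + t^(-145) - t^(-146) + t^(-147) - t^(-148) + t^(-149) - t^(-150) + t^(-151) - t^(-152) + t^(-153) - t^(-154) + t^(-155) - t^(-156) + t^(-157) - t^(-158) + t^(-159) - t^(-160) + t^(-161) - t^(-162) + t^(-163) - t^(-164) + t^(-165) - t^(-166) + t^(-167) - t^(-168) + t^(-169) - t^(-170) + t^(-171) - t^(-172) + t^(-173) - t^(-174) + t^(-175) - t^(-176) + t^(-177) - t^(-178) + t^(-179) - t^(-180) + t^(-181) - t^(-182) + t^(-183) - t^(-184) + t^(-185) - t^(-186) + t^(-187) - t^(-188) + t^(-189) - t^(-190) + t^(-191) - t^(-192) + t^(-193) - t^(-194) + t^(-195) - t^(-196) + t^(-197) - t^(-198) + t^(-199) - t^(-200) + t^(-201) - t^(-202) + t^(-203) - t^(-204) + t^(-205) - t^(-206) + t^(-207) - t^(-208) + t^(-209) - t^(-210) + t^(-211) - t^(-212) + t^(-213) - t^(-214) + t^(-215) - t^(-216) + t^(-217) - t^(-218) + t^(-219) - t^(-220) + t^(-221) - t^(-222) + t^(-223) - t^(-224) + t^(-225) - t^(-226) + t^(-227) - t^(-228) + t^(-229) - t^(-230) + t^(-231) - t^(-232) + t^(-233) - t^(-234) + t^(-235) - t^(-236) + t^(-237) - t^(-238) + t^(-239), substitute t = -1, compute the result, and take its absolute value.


Step 1: The polynomial has 479 terms with alternating signs, exponents from 239 down to -239.
Step 2: Substitute t = -1. The i-th term has coefficient (-1)^i and exponent (m-i),
  so its value is (-1)^i * (-1)^(m-i) = (-1)^m = -1 for every i.
Step 3: All 479 terms equal -1, so Delta(-1) = 479 * (-1) = -479
Step 4: |Delta(-1)| = 479

479


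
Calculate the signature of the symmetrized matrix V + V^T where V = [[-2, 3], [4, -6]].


Step 1: V + V^T = [[-4, 7], [7, -12]]
Step 2: trace = -16, det = -1
Step 3: Discriminant = (-16)^2 - 4*(-1) = 260
Step 4: Eigenvalues: 0.0622577, -16.0623
Step 5: Signature = (# positive eigenvalues) - (# negative eigenvalues) = 0

0


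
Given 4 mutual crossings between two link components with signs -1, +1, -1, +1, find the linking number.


Step 1: Count positive crossings: 2
Step 2: Count negative crossings: 2
Step 3: Sum of signs = 2 - 2 = 0
Step 4: Linking number = sum/2 = 0/2 = 0

0


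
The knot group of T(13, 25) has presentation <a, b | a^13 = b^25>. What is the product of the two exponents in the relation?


The relation is a^13 = b^25.
Product of exponents = 13 * 25
= 325

325


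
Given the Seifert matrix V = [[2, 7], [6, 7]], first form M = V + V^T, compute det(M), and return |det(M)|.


Step 1: Form V + V^T where V = [[2, 7], [6, 7]]
  V^T = [[2, 6], [7, 7]]
  V + V^T = [[4, 13], [13, 14]]
Step 2: det(V + V^T) = 4*14 - 13*13
  = 56 - 169 = -113
Step 3: Knot determinant = |det(V + V^T)| = |-113| = 113

113


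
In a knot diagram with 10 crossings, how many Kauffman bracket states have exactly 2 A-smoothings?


We choose which 2 of 10 crossings get A-smoothings.
C(10, 2) = 10! / (2! * 8!)
= 45

45


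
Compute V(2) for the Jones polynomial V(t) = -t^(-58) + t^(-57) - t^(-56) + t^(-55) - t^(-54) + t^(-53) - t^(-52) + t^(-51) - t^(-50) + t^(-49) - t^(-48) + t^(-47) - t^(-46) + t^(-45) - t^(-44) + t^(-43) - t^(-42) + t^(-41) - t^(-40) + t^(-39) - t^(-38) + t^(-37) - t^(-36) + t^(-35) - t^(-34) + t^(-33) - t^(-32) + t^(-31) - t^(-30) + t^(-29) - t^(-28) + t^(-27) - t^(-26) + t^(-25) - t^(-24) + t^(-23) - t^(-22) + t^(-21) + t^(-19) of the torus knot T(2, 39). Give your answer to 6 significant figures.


Substituting t = 2 into V(t) = -t^(-58) + t^(-57) - t^(-56) + t^(-55) - t^(-54) + t^(-53) - t^(-52) + t^(-51) - t^(-50) + t^(-49) - t^(-48) + t^(-47) - t^(-46) + t^(-45) - t^(-44) + t^(-43) - t^(-42) + t^(-41) - t^(-40) + t^(-39) - t^(-38) + t^(-37) - t^(-36) + t^(-35) - t^(-34) + t^(-33) - t^(-32) + t^(-31) - t^(-30) + t^(-29) - t^(-28) + t^(-27) - t^(-26) + t^(-25) - t^(-24) + t^(-23) - t^(-22) + t^(-21) + t^(-19):
  (-)t^(-58) = -3.46945e-18
  (+)t^(-57) = 6.93889e-18
  (-)t^(-56) = -1.38778e-17
  (+)t^(-55) = 2.77556e-17
  (-)t^(-54) = -5.55112e-17
  (+)t^(-53) = 1.11022e-16
  (-)t^(-52) = -2.22045e-16
  (+)t^(-51) = 4.44089e-16
  (-)t^(-50) = -8.88178e-16
  (+)t^(-49) = 1.77636e-15
  (-)t^(-48) = -3.55271e-15
  (+)t^(-47) = 7.10543e-15
  (-)t^(-46) = -1.42109e-14
  (+)t^(-45) = 2.84217e-14
  (-)t^(-44) = -5.68434e-14
  (+)t^(-43) = 1.13687e-13
  (-)t^(-42) = -2.27374e-13
  (+)t^(-41) = 4.54747e-13
  (-)t^(-40) = -9.09495e-13
  (+)t^(-39) = 1.81899e-12
  (-)t^(-38) = -3.63798e-12
  (+)t^(-37) = 7.27596e-12
  (-)t^(-36) = -1.45519e-11
  (+)t^(-35) = 2.91038e-11
  (-)t^(-34) = -5.82077e-11
  (+)t^(-33) = 1.16415e-10
  (-)t^(-32) = -2.32831e-10
  (+)t^(-31) = 4.65661e-10
  (-)t^(-30) = -9.31323e-10
  (+)t^(-29) = 1.86265e-09
  (-)t^(-28) = -3.72529e-09
  (+)t^(-27) = 7.45058e-09
  (-)t^(-26) = -1.49012e-08
  (+)t^(-25) = 2.98023e-08
  (-)t^(-24) = -5.96046e-08
  (+)t^(-23) = 1.19209e-07
  (-)t^(-22) = -2.38419e-07
  (+)t^(-21) = 4.76837e-07
  (+)t^(-19) = 1.90735e-06
Sum = (-3.46945e-18) + (6.93889e-18) + (-1.38778e-17) + (2.77556e-17) + (-5.55112e-17) + (1.11022e-16) + (-2.22045e-16) + (4.44089e-16) + (-8.88178e-16) + (1.77636e-15) + (-3.55271e-15) + (7.10543e-15) + (-1.42109e-14) + (2.84217e-14) + (-5.68434e-14) + (1.13687e-13) + (-2.27374e-13) + (4.54747e-13) + (-9.09495e-13) + (1.81899e-12) + (-3.63798e-12) + (7.27596e-12) + (-1.45519e-11) + (2.91038e-11) + (-5.82077e-11) + (1.16415e-10) + (-2.32831e-10) + (4.65661e-10) + (-9.31323e-10) + (1.86265e-09) + (-3.72529e-09) + (7.45058e-09) + (-1.49012e-08) + (2.98023e-08) + (-5.96046e-08) + (1.19209e-07) + (-2.38419e-07) + (4.76837e-07) + (1.90735e-06)
= 2.225240072e-06
Rounded to 6 significant figures: 2.22524e-06

2.22524e-06


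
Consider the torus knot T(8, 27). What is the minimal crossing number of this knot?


For a torus knot T(p, q) with gcd(p,q)=1,
the crossing number is min(p*(q-1), q*(p-1)).
p*(q-1) = 8*26 = 208
q*(p-1) = 27*7 = 189
min(208, 189) = 189

189


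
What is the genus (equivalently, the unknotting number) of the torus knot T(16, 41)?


For a torus knot T(p,q), both the unknotting number and genus equal (p-1)(q-1)/2.
= (16-1)(41-1)/2
= 15*40/2
= 600/2 = 300

300


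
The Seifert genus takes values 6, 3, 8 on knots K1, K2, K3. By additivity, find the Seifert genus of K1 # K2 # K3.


The Seifert genus is additive under connected sum.
Seifert genus(K1 # K2 # K3) = (6) + (3) + (8)
= 17

17


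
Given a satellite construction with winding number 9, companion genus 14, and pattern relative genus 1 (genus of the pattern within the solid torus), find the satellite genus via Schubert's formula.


Schubert: g(satellite) = g_rel(pattern) + |winding| * g(companion),
where g_rel(pattern) is the genus of the pattern relative to the solid torus.
= 1 + 9 * 14
= 1 + 126 = 127

127


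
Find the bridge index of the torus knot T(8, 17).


The bridge number of T(p,q) is min(p,q).
min(8, 17) = 8

8


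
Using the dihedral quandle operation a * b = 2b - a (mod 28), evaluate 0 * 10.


0 * 10 = 2*10 - 0 mod 28
= 20 - 0 mod 28
= 20 mod 28 = 20

20


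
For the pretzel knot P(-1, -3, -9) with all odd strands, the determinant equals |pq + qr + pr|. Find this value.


Step 1: Compute pq + qr + pr.
pq = (-1)*(-3) = 3
qr = (-3)*(-9) = 27
pr = (-1)*(-9) = 9
pq + qr + pr = 3 + 27 + 9 = 39
Step 2: Take absolute value.
det(P(-1,-3,-9)) = |39| = 39

39
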